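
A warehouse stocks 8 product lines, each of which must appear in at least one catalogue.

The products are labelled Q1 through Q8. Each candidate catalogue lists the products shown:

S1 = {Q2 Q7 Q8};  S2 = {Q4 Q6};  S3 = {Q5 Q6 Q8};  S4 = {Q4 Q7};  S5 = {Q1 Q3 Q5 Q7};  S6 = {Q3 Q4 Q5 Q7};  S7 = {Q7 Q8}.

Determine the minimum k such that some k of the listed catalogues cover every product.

Take {S1, S2, S5}. Their union is {Q1, Q2, Q3, Q4, Q5, Q6, Q7, Q8}, which is all 8 products.
Only S5 contains Q1, so S5 is forced; the remaining 4 products need at least 2 more catalogues (each remaining catalogue adds at most 2) — so at least 3 catalogues are needed, and 3 is optimal.

3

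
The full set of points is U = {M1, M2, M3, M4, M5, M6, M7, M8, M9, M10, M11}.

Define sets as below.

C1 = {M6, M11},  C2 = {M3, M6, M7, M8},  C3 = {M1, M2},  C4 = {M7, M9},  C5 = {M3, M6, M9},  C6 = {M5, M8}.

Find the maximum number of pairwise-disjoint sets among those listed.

C1, C3, C4, C6 are pairwise disjoint (C1={M6,M11}; C3={M1,M2}; C4={M7,M9}; C6={M5,M8}).
Every remaining set overlaps one of these, and no 5 of the listed sets are pairwise disjoint, so 4 is the maximum.

4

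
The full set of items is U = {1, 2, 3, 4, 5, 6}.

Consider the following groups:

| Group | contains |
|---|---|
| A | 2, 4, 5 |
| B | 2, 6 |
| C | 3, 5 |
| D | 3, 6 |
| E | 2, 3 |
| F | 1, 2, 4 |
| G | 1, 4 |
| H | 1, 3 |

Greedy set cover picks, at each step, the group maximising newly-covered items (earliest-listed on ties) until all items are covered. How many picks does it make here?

3

Greedy: pick A (covers 3 new) → pick D (covers 2 new) → pick F (covers 1 new). Total picks: 3.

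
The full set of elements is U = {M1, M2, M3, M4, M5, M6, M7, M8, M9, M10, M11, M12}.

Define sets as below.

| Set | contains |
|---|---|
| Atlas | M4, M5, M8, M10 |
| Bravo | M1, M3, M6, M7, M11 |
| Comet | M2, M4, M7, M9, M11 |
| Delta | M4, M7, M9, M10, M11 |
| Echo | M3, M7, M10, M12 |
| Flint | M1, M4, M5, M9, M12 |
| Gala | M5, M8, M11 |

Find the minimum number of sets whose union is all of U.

4

Take {Atlas, Bravo, Comet, Flint}. Their union is {M1, M2, M3, M4, M5, M6, M7, M8, M9, M10, M11, M12}, which is all 12 elements.
Only Comet contains M2, so Comet is forced; the remaining 7 elements need at least 3 more sets (each remaining set adds at most 3) — so at least 4 sets are needed, and 4 is optimal.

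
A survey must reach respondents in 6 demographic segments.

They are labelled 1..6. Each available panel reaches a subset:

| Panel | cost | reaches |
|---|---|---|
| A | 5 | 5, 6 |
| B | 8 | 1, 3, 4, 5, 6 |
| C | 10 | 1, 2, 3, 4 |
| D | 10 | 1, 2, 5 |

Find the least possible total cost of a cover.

15

A, C together cover every segment (A ∪ C = {1, 2, 3, 4, 5, 6}); total cost 5 + 10 = 15.
The greedy pick B, C costs 18; no covering selection beats 15.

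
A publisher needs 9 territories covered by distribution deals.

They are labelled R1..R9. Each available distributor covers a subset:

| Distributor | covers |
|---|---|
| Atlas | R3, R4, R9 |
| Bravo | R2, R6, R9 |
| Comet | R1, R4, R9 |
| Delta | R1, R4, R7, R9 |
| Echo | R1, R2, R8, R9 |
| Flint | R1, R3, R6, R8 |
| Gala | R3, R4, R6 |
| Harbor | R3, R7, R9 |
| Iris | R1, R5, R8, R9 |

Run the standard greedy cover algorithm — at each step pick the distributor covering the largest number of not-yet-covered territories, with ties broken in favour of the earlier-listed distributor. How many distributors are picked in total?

4

Greedy: pick Delta (covers 4 new) → pick Flint (covers 3 new) → pick Bravo (covers 1 new) → pick Iris (covers 1 new). Total picks: 4.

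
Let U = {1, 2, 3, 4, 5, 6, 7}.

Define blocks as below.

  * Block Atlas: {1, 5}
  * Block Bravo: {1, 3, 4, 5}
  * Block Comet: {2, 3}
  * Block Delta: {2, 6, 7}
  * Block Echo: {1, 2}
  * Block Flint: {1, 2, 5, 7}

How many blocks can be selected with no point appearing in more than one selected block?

2

Bravo, Delta are pairwise disjoint (Bravo={1,3,4,5}; Delta={2,6,7}).
Every remaining block overlaps one of these, and no 3 of the listed blocks are pairwise disjoint, so 2 is the maximum.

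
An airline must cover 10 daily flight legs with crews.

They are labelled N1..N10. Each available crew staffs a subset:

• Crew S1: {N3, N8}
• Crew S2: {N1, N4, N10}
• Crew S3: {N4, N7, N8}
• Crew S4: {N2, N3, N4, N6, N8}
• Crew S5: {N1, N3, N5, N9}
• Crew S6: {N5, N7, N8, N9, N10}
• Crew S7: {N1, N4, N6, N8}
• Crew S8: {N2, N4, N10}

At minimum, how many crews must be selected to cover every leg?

Take {S4, S6, S7}. Their union is {N1, N2, N3, N4, N5, N6, N7, N8, N9, N10}, which is all 10 legs.
No 2 of the 8 crews cover everything (all 28 combinations miss at least one leg), so 3 is optimal.

3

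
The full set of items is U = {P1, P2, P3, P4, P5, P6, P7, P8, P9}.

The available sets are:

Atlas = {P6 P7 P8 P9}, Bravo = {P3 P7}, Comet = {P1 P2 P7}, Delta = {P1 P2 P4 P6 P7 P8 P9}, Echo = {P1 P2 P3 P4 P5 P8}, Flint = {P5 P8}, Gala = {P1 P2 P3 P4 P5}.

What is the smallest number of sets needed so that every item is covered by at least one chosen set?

2

Atlas and Echo together: Atlas ∪ Echo = {P1, P2, P3, P4, P5, P6, P7, P8, P9} — every item is covered.
No single set has all 9 items (the largest, Delta, has 7), so 2 is optimal.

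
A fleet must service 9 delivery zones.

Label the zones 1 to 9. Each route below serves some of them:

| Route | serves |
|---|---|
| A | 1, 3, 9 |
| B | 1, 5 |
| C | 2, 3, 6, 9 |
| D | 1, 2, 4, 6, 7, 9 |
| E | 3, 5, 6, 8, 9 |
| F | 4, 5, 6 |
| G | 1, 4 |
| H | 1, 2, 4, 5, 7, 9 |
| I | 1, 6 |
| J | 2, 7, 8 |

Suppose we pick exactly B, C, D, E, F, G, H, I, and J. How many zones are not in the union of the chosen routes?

0

Union of B, C, D, E, F, G, H, I, J = {1, 2, 3, 4, 5, 6, 7, 8, 9} — that's every zone, so 0 are uncovered.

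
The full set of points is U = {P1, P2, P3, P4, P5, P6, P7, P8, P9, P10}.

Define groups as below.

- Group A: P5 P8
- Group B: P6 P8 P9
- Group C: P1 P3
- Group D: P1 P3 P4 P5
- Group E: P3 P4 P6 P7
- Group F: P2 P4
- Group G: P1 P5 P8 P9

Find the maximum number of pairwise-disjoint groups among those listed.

3

B, C, F are pairwise disjoint (B={P6,P8,P9}; C={P1,P3}; F={P2,P4}).
Every remaining group overlaps one of these, and no 4 of the listed groups are pairwise disjoint, so 3 is the maximum.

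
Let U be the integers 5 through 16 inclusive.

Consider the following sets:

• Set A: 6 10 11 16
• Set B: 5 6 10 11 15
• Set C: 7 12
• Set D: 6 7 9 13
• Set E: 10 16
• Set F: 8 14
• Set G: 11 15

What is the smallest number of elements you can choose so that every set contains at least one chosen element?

H = {7, 10, 14, 15} meets every set (each contains at least one member of H), and |H| = 4.
The sets C, E, F, G are pairwise disjoint, so any hitting set needs a separate element for each — at least 4. Hence 4 is optimal.

4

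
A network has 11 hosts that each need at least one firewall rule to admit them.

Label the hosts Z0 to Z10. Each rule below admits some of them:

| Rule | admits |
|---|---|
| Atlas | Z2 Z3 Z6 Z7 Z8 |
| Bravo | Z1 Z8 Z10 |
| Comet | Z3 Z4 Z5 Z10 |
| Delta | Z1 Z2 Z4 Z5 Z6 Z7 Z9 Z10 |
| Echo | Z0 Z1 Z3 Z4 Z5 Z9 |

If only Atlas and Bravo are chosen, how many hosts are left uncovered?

4

Union of Atlas, Bravo = {Z1, Z2, Z3, Z6, Z7, Z8, Z10}.
Not covered: Z0, Z4, Z5, Z9 — 4 hosts.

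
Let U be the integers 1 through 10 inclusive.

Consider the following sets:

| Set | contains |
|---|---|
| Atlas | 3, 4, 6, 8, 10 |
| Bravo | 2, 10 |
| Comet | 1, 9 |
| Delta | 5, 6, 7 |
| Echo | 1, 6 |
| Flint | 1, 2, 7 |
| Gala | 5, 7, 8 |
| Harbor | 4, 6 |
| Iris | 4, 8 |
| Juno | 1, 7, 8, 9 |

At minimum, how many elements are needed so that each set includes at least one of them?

The 4 elements {1, 4, 5, 10} hit every set.
The sets Bravo, Comet, Gala, Harbor are pairwise disjoint, so any hitting set needs a separate element for each — at least 4. Hence 4 is optimal.

4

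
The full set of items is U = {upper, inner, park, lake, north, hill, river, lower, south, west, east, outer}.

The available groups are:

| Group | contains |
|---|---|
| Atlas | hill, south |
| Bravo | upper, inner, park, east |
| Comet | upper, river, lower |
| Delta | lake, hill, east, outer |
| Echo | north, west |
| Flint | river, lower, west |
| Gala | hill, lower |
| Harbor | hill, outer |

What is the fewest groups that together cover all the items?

Atlas, Bravo, Comet, Delta, and Echo cover everything between them: the union {upper, inner, park, lake, north, hill, river, lower, south, west, east, outer} is all of U.
No 4 of the 8 groups cover everything (all 70 combinations miss at least one item), so 5 is optimal.

5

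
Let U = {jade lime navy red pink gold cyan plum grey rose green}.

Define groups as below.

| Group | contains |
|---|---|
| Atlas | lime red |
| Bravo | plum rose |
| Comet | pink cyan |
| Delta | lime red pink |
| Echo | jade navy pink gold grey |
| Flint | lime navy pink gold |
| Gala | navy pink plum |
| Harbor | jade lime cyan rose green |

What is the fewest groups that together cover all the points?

4

Atlas and Echo and Gala and Harbor together: Atlas ∪ Echo ∪ Gala ∪ Harbor = {jade, lime, navy, red, pink, gold, cyan, plum, grey, rose, green} — every point is covered.
No 3 of the 8 groups cover everything (all 56 combinations miss at least one point), so 4 is optimal.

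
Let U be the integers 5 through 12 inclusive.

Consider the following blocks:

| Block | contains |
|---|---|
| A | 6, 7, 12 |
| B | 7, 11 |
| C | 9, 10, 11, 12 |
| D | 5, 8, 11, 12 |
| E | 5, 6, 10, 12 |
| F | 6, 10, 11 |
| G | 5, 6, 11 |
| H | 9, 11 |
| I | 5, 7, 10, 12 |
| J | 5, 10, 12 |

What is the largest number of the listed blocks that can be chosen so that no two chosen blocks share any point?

B, J are pairwise disjoint (B={7,11}; J={5,10,12}).
Every remaining block overlaps one of these, and no 3 of the listed blocks are pairwise disjoint, so 2 is the maximum.

2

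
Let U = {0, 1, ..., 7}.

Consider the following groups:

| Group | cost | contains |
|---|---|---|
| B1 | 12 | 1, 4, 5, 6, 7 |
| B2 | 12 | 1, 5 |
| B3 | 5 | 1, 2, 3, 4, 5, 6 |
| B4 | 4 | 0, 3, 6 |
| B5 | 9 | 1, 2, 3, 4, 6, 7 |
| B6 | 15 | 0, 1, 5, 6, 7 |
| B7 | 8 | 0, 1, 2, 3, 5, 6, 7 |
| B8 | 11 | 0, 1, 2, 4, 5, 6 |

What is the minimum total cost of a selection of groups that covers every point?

B3, B7 together cover every point (B3 ∪ B7 = {0, 1, 2, 3, 4, 5, 6, 7}); total cost 5 + 8 = 13.
The greedy pick B3, B4, B7 costs 17; no covering selection beats 13.

13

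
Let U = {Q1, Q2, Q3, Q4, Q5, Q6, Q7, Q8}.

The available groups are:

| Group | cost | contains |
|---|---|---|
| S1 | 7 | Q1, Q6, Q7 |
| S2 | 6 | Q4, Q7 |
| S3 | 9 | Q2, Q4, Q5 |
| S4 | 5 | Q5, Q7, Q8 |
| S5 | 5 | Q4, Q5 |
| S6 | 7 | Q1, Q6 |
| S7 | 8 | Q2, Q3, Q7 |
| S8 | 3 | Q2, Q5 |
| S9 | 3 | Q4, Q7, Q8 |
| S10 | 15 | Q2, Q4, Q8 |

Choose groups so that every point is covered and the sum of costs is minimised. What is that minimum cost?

21

S1, S7, S8, S9 together cover every point (S1 ∪ S7 ∪ S8 ∪ S9 = {Q1, Q2, Q3, Q4, Q5, Q6, Q7, Q8}); total cost 7 + 8 + 3 + 3 = 21.
No covering selection has total cost below 21.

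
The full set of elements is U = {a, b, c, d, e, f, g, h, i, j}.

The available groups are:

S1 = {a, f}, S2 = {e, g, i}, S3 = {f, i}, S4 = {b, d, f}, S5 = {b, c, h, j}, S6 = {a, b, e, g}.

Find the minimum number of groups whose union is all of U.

S1, S2, S4, and S5 cover everything between them: the union {a, b, c, d, e, f, g, h, i, j} is all of U.
Only S4 contains d, so S4 is forced; the remaining 7 elements need at least 3 more groups (each remaining group adds at most 3) — so at least 4 groups are needed, and 4 is optimal.

4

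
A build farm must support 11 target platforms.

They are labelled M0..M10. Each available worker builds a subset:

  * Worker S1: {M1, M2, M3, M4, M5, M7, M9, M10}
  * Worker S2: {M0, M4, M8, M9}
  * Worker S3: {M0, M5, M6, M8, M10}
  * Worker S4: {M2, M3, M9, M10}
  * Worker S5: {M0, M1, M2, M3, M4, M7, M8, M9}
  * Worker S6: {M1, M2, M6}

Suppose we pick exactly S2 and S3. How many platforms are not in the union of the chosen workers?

Union of S2, S3 = {M0, M4, M5, M6, M8, M9, M10}.
Not covered: M1, M2, M3, M7 — 4 platforms.

4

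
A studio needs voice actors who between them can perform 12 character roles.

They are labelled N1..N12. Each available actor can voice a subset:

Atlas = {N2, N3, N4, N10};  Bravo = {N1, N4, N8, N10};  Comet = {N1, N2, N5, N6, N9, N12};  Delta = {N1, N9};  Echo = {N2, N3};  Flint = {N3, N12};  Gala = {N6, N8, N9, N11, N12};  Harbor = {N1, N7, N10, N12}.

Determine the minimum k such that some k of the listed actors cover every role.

Atlas and Comet and Gala and Harbor together: Atlas ∪ Comet ∪ Gala ∪ Harbor = {N1, N2, N3, N4, N5, N6, N7, N8, N9, N10, N11, N12} — every role is covered.
No 3 of the 8 actors cover everything (all 56 combinations miss at least one role), so 4 is optimal.

4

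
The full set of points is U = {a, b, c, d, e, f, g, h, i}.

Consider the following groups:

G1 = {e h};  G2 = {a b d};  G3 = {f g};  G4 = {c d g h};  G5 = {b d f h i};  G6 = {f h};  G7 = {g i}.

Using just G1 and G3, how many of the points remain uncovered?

Union of G1, G3 = {e, f, g, h}.
Not covered: a, b, c, d, i — 5 points.

5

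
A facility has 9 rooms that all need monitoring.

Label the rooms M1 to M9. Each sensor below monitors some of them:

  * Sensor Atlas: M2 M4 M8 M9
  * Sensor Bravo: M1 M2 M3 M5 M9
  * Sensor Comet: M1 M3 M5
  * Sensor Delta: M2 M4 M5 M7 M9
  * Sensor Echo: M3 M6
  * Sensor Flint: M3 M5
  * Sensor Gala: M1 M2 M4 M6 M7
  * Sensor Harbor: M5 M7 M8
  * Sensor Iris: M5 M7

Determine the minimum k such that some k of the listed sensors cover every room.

3

Atlas and Flint and Gala together: Atlas ∪ Flint ∪ Gala = {M1, M2, M3, M4, M5, M6, M7, M8, M9} — every room is covered.
No 2 of the 9 sensors cover everything (all 36 combinations miss at least one room), so 3 is optimal.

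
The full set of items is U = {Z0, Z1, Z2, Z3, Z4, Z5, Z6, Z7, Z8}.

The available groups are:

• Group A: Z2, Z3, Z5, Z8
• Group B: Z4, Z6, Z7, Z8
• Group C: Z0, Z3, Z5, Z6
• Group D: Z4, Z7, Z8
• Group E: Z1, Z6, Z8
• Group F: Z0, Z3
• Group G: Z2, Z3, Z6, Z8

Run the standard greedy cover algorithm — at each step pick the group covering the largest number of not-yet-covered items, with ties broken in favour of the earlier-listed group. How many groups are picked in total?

Greedy: pick A (covers 4 new) → pick B (covers 3 new) → pick C (covers 1 new) → pick E (covers 1 new). Total picks: 4.

4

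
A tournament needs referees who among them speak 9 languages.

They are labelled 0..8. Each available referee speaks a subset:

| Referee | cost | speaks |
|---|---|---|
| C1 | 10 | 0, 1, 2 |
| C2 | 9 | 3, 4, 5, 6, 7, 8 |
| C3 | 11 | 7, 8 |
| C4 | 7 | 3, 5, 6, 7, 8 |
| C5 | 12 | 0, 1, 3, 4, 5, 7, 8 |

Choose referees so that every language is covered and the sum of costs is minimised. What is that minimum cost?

C1, C2 together cover every language (C1 ∪ C2 = {0, 1, 2, 3, 4, 5, 6, 7, 8}); total cost 10 + 9 = 19.
The greedy pick C4, C1, C2 costs 26; no covering selection beats 19.

19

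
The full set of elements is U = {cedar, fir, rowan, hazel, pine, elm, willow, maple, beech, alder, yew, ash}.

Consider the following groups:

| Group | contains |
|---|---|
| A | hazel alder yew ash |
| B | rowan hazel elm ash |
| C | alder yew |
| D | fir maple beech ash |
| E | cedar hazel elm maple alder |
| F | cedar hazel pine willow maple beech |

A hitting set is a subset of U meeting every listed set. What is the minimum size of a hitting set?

Take H = {elm, beech, yew}. Each listed group contains at least one of these, so H is a hitting set of size 3.
No choice of 2 elements meets every group, so 3 is the minimum.

3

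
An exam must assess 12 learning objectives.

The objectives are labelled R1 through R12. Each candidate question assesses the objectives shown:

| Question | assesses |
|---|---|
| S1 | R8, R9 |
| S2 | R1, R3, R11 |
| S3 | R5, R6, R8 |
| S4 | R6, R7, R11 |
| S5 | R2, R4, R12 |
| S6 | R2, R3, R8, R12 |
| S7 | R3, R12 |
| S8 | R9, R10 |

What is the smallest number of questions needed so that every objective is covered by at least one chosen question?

5

S2 and S3 and S4 and S5 and S8 together: S2 ∪ S3 ∪ S4 ∪ S5 ∪ S8 = {R1, R2, R3, R4, R5, R6, R7, R8, R9, R10, R11, R12} — every objective is covered.
No 4 of the 8 questions cover everything (all 70 combinations miss at least one objective), so 5 is optimal.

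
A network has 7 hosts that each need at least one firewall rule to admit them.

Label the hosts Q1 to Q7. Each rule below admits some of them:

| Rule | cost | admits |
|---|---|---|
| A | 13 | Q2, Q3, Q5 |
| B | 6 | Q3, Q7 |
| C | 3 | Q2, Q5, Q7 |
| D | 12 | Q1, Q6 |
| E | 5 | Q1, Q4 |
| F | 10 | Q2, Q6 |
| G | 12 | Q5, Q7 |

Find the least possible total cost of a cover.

B, C, E, F together cover every host (B ∪ C ∪ E ∪ F = {Q1, Q2, Q3, Q4, Q5, Q6, Q7}); total cost 6 + 3 + 5 + 10 = 24.
No covering selection has total cost below 24.

24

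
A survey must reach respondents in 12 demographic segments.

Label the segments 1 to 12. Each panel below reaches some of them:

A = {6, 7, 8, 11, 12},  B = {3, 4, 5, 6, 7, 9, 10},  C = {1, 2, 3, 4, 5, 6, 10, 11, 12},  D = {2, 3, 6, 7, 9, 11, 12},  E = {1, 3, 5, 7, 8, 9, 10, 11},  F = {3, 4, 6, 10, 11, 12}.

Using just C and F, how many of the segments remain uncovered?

Union of C, F = {1, 2, 3, 4, 5, 6, 10, 11, 12}.
Not covered: 7, 8, 9 — 3 segments.

3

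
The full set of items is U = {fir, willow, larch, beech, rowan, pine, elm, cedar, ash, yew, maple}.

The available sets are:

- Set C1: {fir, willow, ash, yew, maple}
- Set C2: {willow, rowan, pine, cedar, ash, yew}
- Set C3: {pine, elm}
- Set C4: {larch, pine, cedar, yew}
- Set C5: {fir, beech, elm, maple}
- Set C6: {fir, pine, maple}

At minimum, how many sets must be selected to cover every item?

Take {C2, C4, C5}. Their union is {fir, willow, larch, beech, rowan, pine, elm, cedar, ash, yew, maple}, which is all 11 items.
Only C4 contains larch, so C4 is forced; the remaining 7 items need at least 2 more sets (each remaining set adds at most 4) — so at least 3 sets are needed, and 3 is optimal.

3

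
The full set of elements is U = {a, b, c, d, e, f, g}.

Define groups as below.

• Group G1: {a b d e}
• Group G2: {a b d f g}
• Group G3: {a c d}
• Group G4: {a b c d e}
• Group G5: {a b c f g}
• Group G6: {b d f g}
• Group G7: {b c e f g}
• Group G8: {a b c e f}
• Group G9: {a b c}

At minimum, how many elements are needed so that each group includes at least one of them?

2

H = {b, d} meets every group (each contains at least one member of H), and |H| = 2.
No single element lies in every group, so at least 2 are needed and 2 is optimal.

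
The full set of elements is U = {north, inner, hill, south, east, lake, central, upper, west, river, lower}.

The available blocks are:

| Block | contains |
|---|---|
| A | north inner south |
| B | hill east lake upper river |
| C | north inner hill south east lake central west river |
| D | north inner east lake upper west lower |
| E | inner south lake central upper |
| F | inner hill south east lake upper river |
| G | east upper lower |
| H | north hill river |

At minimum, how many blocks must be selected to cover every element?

C and D together: C ∪ D = {north, inner, hill, south, east, lake, central, upper, west, river, lower} — every element is covered.
No single block has all 11 elements (the largest, C, has 9), so 2 is optimal.

2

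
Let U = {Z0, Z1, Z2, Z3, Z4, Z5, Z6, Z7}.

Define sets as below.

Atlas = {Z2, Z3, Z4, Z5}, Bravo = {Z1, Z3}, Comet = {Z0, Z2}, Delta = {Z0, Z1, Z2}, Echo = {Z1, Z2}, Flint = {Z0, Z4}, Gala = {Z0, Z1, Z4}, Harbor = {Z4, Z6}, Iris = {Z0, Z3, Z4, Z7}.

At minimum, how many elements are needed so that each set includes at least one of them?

3

H = {Z0, Z1, Z4} meets every set (each contains at least one member of H), and |H| = 3.
The sets Bravo, Comet, Harbor are pairwise disjoint, so any hitting set needs a separate element for each — at least 3. Hence 3 is optimal.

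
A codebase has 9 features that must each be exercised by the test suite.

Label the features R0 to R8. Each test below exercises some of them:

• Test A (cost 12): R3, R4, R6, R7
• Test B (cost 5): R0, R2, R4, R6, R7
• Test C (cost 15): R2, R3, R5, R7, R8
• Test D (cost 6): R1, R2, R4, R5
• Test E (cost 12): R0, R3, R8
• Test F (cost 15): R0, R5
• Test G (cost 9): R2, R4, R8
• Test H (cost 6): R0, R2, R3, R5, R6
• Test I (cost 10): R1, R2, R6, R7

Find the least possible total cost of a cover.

B, D, E together cover every feature (B ∪ D ∪ E = {R0, R1, R2, R3, R4, R5, R6, R7, R8}); total cost 5 + 6 + 12 = 23.
No covering selection has total cost below 23.

23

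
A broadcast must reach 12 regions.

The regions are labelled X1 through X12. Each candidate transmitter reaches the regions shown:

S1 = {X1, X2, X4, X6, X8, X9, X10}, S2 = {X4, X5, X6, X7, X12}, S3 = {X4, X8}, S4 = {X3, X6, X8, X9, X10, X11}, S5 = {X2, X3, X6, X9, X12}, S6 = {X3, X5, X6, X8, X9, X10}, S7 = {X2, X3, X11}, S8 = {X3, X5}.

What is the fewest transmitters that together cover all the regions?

3

Take {S1, S2, S4}. Their union is {X1, X2, X3, X4, X5, X6, X7, X8, X9, X10, X11, X12}, which is all 12 regions.
Only S1 contains X1, so S1 is forced; the remaining 5 regions need at least 2 more transmitters (each remaining transmitter adds at most 3) — so at least 3 transmitters are needed, and 3 is optimal.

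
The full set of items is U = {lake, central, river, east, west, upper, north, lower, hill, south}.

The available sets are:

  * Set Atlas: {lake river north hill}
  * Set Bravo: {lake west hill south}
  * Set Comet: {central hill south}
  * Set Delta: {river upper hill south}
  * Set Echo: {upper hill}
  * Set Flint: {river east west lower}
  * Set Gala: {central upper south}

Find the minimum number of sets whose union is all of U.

3

Atlas, Flint, and Gala cover everything between them: the union {lake, central, river, east, west, upper, north, lower, hill, south} is all of U.
Each set has at most 4 items, and 2·4 = 8 < 10 — so at least 3 sets are needed, and 3 is optimal.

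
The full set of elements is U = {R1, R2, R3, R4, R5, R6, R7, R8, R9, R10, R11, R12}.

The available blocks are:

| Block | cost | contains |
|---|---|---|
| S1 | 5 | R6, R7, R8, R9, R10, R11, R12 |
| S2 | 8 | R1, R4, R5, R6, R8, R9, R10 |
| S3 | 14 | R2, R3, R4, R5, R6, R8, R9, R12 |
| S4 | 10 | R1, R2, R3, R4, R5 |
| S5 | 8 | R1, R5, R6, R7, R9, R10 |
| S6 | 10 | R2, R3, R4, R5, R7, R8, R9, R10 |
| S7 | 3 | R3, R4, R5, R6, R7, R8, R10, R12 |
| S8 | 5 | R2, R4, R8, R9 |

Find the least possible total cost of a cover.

S1, S4 together cover every element (S1 ∪ S4 = {R1, R2, R3, R4, R5, R6, R7, R8, R9, R10, R11, R12}); total cost 5 + 10 = 15.
The greedy pick S7, S1, S4 costs 18; no covering selection beats 15.

15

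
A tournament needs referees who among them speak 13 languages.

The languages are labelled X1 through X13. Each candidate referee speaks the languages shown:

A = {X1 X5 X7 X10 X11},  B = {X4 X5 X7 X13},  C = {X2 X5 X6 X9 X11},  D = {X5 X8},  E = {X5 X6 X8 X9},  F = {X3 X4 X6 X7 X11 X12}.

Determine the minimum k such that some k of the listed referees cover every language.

5

A and B and C and E and F together: A ∪ B ∪ C ∪ E ∪ F = {X1, X2, X3, X4, X5, X6, X7, X8, X9, X10, X11, X12, X13} — every language is covered.
No 4 of the 6 referees cover everything (all 15 combinations miss at least one language), so 5 is optimal.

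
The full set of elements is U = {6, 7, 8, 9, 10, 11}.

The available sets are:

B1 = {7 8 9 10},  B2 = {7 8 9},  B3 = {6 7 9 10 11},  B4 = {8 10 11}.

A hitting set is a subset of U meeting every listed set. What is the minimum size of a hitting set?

2

H = {6, 8} meets every set (each contains at least one member of H), and |H| = 2.
No single element lies in every set, so at least 2 are needed and 2 is optimal.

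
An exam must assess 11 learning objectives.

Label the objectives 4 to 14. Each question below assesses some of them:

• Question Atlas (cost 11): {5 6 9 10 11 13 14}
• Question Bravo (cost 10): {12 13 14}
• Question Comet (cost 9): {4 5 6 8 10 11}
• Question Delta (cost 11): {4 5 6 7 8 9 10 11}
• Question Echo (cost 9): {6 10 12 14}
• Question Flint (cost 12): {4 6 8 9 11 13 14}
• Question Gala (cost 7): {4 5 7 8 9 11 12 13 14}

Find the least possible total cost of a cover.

Comet, Gala together cover every objective (Comet ∪ Gala = {4, 5, 6, 7, 8, 9, 10, 11, 12, 13, 14}); total cost 9 + 7 = 16.
No covering selection has total cost below 16.

16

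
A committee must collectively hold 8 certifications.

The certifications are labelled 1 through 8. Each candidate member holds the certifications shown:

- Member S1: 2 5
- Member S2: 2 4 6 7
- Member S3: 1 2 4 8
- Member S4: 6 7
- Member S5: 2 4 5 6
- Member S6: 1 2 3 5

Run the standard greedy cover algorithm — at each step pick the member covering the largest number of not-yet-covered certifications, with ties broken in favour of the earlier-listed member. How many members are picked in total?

Greedy: pick S2 (covers 4 new) → pick S6 (covers 3 new) → pick S3 (covers 1 new). Total picks: 3.

3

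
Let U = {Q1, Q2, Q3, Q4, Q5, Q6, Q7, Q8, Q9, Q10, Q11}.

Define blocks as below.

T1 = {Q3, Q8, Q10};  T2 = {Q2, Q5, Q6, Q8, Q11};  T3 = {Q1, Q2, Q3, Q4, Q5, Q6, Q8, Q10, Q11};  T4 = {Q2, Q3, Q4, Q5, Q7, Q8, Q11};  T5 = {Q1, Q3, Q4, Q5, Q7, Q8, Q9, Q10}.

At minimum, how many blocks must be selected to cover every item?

2

T3 and T5 together: T3 ∪ T5 = {Q1, Q2, Q3, Q4, Q5, Q6, Q7, Q8, Q9, Q10, Q11} — every item is covered.
No single block has all 11 items (the largest, T3, has 9), so 2 is optimal.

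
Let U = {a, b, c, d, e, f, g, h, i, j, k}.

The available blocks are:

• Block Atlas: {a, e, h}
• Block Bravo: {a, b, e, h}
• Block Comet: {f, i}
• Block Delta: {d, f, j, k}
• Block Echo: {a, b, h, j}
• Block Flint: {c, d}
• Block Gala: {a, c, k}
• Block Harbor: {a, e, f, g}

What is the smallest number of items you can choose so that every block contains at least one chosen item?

3

T = {a, d, f} meets every block (each contains at least one member of T), and |T| = 3.
The blocks Bravo, Comet, Flint are pairwise disjoint, so any hitting set needs a separate item for each — at least 3. Hence 3 is optimal.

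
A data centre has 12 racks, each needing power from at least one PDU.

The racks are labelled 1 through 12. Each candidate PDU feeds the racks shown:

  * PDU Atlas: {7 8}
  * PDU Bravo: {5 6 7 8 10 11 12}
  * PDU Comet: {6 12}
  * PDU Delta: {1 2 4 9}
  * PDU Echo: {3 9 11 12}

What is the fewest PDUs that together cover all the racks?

Bravo and Delta and Echo together: Bravo ∪ Delta ∪ Echo = {1, 2, 3, 4, 5, 6, 7, 8, 9, 10, 11, 12} — every rack is covered.
Only Delta contains 1, so Delta is forced; the remaining 8 racks need at least 2 more PDUs (each remaining PDU adds at most 7) — so at least 3 PDUs are needed, and 3 is optimal.

3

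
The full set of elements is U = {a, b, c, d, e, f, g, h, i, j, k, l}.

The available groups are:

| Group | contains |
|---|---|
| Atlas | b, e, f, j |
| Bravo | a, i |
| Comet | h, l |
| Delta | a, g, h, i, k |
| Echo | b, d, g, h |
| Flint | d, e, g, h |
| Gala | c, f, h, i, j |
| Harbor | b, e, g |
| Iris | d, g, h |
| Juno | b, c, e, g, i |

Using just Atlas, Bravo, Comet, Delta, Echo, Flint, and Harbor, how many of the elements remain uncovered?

Union of Atlas, Bravo, Comet, Delta, Echo, Flint, Harbor = {a, b, d, e, f, g, h, i, j, k, l}.
Not covered: c — 1 element.

1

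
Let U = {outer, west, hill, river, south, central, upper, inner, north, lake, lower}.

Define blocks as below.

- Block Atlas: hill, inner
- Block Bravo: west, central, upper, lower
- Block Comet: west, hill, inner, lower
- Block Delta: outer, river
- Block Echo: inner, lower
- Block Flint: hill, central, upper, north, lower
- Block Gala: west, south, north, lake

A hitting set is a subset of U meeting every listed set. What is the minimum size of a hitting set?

H = {west, river, inner, north} meets every block (each contains at least one member of H), and |H| = 4.
No choice of 3 elements meets every block, so 4 is the minimum.

4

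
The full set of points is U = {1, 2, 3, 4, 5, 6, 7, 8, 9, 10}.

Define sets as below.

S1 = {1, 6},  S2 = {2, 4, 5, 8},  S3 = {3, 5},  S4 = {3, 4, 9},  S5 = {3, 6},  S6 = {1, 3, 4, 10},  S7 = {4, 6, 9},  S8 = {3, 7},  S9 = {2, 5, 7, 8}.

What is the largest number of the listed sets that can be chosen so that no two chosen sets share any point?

S1, S2, S8 are pairwise disjoint (S1={1,6}; S2={2,4,5,8}; S8={3,7}).
Every remaining set overlaps one of these, and no 4 of the listed sets are pairwise disjoint, so 3 is the maximum.

3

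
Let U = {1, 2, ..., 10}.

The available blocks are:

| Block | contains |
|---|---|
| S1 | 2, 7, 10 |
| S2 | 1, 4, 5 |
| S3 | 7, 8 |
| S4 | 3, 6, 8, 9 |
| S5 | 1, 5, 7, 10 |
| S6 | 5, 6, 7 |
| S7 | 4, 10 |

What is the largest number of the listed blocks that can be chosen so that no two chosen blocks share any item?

3

S1, S2, S4 are pairwise disjoint (S1={2,7,10}; S2={1,4,5}; S4={3,6,8,9}).
Every remaining block overlaps one of these, and no 4 of the listed blocks are pairwise disjoint, so 3 is the maximum.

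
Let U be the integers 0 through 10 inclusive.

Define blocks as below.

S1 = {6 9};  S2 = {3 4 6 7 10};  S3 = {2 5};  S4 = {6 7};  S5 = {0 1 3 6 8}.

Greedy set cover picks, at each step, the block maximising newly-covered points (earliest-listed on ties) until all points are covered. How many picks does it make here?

Greedy: pick S2 (covers 5 new) → pick S5 (covers 3 new) → pick S3 (covers 2 new) → pick S1 (covers 1 new). Total picks: 4.

4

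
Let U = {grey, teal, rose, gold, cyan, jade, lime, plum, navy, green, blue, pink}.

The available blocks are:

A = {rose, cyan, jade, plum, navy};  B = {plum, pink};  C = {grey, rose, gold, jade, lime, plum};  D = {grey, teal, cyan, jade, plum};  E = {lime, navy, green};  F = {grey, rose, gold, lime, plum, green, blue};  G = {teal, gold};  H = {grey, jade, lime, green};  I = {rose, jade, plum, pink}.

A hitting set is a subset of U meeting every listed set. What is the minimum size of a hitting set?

3

T = {gold, lime, plum} meets every block (each contains at least one member of T), and |T| = 3.
The blocks B, G, H are pairwise disjoint, so any hitting set needs a separate item for each — at least 3. Hence 3 is optimal.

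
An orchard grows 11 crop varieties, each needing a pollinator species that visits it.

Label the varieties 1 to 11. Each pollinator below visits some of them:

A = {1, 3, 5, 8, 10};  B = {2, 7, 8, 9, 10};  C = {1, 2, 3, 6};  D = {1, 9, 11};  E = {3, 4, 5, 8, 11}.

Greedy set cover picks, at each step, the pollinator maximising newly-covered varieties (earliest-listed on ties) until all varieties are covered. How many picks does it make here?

4

Greedy: pick A (covers 5 new) → pick B (covers 3 new) → pick E (covers 2 new) → pick C (covers 1 new). Total picks: 4.
(The true minimum cover uses only 3 pollinators, so greedy is not optimal here.)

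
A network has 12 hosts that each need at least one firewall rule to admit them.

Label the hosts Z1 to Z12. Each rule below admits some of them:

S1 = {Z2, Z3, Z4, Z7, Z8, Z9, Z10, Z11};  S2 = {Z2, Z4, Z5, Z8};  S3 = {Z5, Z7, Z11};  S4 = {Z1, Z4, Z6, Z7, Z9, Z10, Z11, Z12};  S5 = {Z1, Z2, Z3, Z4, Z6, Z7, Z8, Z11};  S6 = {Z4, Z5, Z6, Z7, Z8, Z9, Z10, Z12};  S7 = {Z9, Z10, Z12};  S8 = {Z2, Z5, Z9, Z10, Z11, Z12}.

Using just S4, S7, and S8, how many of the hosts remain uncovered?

Union of S4, S7, S8 = {Z1, Z2, Z4, Z5, Z6, Z7, Z9, Z10, Z11, Z12}.
Not covered: Z3, Z8 — 2 hosts.

2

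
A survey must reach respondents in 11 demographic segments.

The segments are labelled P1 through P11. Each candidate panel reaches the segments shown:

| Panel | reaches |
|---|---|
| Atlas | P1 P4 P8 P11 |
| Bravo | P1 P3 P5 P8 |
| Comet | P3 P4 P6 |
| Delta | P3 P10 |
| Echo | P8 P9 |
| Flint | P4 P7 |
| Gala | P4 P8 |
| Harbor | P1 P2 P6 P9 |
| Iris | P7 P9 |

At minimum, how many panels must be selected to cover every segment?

5

Take {Atlas, Bravo, Delta, Harbor, Iris}. Their union is {P1, P2, P3, P4, P5, P6, P7, P8, P9, P10, P11}, which is all 11 segments.
No 4 of the 9 panels cover everything (all 126 combinations miss at least one segment), so 5 is optimal.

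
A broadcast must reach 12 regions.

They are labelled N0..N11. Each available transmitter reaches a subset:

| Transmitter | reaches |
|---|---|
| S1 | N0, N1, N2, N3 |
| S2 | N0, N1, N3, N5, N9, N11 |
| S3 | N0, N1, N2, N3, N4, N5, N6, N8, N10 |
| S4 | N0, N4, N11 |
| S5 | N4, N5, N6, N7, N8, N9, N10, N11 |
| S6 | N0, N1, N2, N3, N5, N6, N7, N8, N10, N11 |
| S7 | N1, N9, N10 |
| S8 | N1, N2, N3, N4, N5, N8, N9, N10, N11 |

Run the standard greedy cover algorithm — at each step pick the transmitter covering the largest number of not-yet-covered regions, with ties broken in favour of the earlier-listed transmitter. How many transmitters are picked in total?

Greedy: pick S6 (covers 10 new) → pick S5 (covers 2 new). Total picks: 2.

2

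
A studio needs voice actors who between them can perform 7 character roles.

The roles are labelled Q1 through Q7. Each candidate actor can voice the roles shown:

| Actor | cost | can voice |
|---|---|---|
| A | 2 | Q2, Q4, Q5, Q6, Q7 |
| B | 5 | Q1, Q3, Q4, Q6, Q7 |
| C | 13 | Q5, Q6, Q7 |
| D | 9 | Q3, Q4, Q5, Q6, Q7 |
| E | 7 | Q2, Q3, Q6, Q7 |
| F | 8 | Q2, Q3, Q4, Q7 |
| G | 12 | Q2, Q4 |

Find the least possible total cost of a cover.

A, B together cover every role (A ∪ B = {Q1, Q2, Q3, Q4, Q5, Q6, Q7}); total cost 2 + 5 = 7.
No covering selection has total cost below 7.

7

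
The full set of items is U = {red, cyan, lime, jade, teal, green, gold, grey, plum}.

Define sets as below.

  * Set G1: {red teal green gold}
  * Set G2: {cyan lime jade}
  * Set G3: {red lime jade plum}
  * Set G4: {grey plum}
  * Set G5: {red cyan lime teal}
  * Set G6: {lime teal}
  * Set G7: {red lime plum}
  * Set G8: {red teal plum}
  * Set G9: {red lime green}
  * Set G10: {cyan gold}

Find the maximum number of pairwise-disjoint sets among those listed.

G4, G9, G10 are pairwise disjoint (G4={grey,plum}; G9={red,lime,green}; G10={cyan,gold}).
Every remaining set overlaps one of these, and no 4 of the listed sets are pairwise disjoint, so 3 is the maximum.

3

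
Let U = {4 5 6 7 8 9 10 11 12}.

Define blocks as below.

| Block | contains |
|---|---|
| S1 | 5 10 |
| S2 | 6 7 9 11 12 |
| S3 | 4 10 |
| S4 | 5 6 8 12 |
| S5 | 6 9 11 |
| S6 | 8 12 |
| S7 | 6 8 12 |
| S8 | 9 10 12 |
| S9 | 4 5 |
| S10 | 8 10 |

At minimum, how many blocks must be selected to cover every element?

3

S2, S3, and S4 cover everything between them: the union {4, 5, 6, 7, 8, 9, 10, 11, 12} is all of U.
Only S2 contains 7, so S2 is forced; the remaining 4 elements need at least 2 more blocks (each remaining block adds at most 2) — so at least 3 blocks are needed, and 3 is optimal.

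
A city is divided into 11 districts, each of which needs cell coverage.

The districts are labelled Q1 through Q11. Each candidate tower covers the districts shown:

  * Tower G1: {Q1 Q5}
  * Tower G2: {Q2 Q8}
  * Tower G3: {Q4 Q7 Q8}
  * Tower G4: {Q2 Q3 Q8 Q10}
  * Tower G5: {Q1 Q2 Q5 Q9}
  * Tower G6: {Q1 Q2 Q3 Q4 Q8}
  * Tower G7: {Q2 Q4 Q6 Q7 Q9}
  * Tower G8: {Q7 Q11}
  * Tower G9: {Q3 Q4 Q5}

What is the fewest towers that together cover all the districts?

G1 and G4 and G7 and G8 together: G1 ∪ G4 ∪ G7 ∪ G8 = {Q1, Q2, Q3, Q4, Q5, Q6, Q7, Q8, Q9, Q10, Q11} — every district is covered.
No 3 of the 9 towers cover everything (all 84 combinations miss at least one district), so 4 is optimal.

4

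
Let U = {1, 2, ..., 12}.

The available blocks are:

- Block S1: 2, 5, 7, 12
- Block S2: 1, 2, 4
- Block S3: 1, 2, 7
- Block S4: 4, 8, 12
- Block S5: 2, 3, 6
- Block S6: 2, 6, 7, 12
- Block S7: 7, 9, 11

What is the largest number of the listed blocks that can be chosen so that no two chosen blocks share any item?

S4, S5, S7 are pairwise disjoint (S4={4,8,12}; S5={2,3,6}; S7={7,9,11}).
Every remaining block overlaps one of these, and no 4 of the listed blocks are pairwise disjoint, so 3 is the maximum.

3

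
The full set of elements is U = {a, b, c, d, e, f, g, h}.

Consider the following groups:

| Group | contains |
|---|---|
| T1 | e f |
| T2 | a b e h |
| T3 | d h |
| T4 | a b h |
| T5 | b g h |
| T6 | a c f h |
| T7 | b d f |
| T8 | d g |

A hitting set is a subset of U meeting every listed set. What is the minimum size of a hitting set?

3

T = {d, f, h} meets every group (each contains at least one member of T), and |T| = 3.
The groups T1, T4, T8 are pairwise disjoint, so any hitting set needs a separate element for each — at least 3. Hence 3 is optimal.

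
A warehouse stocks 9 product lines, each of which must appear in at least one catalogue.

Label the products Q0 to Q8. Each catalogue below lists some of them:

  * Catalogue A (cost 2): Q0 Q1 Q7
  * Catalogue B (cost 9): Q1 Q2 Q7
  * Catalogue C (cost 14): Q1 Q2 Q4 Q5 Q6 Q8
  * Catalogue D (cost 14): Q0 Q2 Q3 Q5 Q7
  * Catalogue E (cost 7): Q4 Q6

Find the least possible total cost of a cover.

C, D together cover every product (C ∪ D = {Q0, Q1, Q2, Q3, Q4, Q5, Q6, Q7, Q8}); total cost 14 + 14 = 28.
The greedy pick A, C, D costs 30; no covering selection beats 28.

28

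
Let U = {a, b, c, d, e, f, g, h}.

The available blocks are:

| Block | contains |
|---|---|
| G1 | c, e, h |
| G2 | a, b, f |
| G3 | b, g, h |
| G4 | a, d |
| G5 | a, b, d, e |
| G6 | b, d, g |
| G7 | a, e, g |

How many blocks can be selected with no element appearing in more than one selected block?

2

G1, G2 are pairwise disjoint (G1={c,e,h}; G2={a,b,f}).
Every remaining block overlaps one of these, and no 3 of the listed blocks are pairwise disjoint, so 2 is the maximum.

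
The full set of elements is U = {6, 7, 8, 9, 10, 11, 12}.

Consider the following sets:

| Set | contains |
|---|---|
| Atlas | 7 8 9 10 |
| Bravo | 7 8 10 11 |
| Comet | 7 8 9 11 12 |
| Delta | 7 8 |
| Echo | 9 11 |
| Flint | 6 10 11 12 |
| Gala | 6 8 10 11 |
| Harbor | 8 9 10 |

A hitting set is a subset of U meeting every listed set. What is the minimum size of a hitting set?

2

Take H = {8, 11}. Each listed set contains at least one of these, so H is a hitting set of size 2.
The sets Delta, Flint are pairwise disjoint, so any hitting set needs a separate element for each — at least 2. Hence 2 is optimal.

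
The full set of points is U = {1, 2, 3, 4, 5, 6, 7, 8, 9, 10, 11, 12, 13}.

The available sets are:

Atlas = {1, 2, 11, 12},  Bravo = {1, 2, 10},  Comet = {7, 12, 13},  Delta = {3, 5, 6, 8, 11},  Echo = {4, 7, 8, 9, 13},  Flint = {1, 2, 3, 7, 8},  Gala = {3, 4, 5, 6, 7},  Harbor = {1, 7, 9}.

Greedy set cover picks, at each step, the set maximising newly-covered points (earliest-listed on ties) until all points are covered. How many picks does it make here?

Greedy: pick Delta (covers 5 new) → pick Echo (covers 4 new) → pick Atlas (covers 3 new) → pick Bravo (covers 1 new). Total picks: 4.

4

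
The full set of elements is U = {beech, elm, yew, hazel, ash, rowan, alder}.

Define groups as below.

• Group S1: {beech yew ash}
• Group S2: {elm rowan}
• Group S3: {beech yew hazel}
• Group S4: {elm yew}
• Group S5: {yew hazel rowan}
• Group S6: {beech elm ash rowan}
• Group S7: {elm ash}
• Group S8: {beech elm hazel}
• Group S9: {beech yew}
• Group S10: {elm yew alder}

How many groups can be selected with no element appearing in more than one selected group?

S2, S3 are pairwise disjoint (S2={elm,rowan}; S3={beech,yew,hazel}).
Every remaining group overlaps one of these, and no 3 of the listed groups are pairwise disjoint, so 2 is the maximum.

2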